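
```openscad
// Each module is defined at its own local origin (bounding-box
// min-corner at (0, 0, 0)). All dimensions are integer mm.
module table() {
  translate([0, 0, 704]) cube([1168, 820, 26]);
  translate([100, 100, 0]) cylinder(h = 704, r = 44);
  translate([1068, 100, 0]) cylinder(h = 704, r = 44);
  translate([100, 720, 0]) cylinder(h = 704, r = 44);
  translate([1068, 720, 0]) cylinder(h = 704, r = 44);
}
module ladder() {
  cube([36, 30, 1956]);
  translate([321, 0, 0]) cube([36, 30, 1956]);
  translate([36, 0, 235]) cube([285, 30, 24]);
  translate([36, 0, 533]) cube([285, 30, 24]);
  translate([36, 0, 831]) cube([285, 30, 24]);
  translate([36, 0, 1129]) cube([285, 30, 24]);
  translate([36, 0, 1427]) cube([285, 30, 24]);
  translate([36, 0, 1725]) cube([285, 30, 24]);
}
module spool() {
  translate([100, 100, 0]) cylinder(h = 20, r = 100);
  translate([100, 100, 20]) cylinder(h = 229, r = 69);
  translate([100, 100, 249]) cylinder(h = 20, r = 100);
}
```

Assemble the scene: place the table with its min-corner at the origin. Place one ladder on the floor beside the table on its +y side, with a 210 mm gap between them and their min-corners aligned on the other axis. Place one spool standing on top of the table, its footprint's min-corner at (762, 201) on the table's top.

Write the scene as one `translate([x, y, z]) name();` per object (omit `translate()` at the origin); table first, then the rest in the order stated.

table();
translate([0, 1030, 0]) ladder();
translate([762, 201, 730]) spool();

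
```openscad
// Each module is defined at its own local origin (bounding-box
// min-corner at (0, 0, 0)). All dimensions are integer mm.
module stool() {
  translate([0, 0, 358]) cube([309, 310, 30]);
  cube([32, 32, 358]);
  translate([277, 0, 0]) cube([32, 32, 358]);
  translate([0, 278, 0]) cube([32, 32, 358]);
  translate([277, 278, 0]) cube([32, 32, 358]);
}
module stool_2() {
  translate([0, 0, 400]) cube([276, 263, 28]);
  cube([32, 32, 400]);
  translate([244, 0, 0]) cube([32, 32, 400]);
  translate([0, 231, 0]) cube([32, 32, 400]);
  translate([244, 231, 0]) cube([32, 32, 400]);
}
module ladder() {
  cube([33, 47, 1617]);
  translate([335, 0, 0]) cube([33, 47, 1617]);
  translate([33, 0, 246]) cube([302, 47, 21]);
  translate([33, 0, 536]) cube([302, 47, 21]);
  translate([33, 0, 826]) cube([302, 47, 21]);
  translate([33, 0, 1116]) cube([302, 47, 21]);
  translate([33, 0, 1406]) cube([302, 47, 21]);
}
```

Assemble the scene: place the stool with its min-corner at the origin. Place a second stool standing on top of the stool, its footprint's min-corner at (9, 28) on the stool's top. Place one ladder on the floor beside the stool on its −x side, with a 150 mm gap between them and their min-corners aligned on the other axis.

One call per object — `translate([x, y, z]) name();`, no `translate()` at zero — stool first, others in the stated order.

stool();
translate([9, 28, 388]) stool_2();
translate([-518, 0, 0]) ladder();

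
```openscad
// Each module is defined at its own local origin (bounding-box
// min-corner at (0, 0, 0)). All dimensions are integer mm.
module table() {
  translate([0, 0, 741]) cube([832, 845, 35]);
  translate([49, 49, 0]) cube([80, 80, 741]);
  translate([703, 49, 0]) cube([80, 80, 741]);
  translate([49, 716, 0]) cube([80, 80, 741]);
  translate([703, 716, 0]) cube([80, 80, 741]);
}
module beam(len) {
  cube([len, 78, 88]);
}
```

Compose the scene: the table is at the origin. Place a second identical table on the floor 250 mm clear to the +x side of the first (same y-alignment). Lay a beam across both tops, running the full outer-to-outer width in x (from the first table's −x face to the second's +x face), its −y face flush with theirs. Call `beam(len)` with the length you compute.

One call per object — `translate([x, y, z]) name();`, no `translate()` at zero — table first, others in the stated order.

table();
translate([1082, 0, 0]) table();
translate([0, 0, 776]) beam(1914);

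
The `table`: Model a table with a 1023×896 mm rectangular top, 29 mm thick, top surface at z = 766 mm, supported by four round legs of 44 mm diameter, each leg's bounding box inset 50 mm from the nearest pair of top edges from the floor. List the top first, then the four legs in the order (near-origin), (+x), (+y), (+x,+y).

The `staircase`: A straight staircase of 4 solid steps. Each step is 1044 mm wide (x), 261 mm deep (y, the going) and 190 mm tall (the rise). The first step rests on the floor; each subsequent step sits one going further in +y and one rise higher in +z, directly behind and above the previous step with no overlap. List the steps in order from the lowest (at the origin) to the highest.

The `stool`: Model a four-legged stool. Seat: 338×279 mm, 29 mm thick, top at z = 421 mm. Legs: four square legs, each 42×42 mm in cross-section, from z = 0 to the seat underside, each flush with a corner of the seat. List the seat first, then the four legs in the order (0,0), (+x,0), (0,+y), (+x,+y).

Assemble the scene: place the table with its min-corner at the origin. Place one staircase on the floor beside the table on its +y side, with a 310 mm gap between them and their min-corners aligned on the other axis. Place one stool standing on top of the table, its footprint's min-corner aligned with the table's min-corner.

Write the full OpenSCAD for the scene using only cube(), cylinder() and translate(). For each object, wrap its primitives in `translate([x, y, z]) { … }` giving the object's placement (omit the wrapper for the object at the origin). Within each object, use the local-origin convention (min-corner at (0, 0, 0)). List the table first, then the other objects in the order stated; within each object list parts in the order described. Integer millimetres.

translate([0, 0, 737]) cube([1023, 896, 29]);
translate([72, 72, 0]) cylinder(h = 737, r = 22);
translate([951, 72, 0]) cylinder(h = 737, r = 22);
translate([72, 824, 0]) cylinder(h = 737, r = 22);
translate([951, 824, 0]) cylinder(h = 737, r = 22);
translate([0, 1206, 0]) {
  cube([1044, 261, 190]);
  translate([0, 261, 190]) cube([1044, 261, 190]);
  translate([0, 522, 380]) cube([1044, 261, 190]);
  translate([0, 783, 570]) cube([1044, 261, 190]);
}
translate([0, 0, 766]) {
  translate([0, 0, 392]) cube([338, 279, 29]);
  cube([42, 42, 392]);
  translate([296, 0, 0]) cube([42, 42, 392]);
  translate([0, 237, 0]) cube([42, 42, 392]);
  translate([296, 237, 0]) cube([42, 42, 392]);
}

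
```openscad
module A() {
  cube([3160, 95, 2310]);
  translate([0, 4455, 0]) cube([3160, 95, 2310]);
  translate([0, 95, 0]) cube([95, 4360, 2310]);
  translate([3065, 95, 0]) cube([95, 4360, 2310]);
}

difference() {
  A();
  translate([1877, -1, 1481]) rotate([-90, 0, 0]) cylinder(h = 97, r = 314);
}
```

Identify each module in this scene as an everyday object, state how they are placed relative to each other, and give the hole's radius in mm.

The subtracted cylinder has r = 314 mm.

A is a house frame. The house frame has a circular hole through its front wall. The hole's radius is 314 mm.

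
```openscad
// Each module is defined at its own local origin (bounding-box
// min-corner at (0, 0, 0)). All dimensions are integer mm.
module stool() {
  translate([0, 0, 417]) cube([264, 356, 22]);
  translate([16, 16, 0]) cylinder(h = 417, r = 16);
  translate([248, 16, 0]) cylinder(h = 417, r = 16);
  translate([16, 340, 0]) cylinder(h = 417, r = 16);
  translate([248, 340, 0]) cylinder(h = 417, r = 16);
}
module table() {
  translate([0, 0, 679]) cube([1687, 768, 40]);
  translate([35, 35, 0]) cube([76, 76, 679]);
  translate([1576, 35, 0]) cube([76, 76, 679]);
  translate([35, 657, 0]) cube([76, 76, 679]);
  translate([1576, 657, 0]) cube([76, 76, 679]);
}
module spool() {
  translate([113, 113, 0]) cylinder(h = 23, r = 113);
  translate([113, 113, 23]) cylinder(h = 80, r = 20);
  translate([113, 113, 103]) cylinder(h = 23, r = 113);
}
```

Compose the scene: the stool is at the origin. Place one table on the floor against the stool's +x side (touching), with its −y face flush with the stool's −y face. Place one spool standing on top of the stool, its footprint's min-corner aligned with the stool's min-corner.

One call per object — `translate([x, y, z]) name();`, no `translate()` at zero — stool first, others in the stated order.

stool();
translate([264, 0, 0]) table();
translate([0, 0, 439]) spool();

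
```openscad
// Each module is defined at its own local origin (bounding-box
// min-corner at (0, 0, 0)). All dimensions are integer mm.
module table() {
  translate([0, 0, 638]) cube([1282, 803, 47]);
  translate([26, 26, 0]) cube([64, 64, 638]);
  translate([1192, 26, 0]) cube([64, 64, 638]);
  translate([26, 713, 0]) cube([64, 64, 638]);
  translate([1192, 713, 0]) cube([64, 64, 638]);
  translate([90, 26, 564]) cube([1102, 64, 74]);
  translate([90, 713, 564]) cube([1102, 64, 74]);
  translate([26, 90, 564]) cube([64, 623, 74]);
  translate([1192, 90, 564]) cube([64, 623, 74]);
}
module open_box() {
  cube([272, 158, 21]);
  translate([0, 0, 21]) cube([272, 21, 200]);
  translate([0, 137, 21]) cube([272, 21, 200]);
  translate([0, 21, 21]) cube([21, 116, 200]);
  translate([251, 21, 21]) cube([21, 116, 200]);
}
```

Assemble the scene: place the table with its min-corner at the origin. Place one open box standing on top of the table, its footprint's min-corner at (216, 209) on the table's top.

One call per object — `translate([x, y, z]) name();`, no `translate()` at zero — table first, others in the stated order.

table();
translate([216, 209, 685]) open_box();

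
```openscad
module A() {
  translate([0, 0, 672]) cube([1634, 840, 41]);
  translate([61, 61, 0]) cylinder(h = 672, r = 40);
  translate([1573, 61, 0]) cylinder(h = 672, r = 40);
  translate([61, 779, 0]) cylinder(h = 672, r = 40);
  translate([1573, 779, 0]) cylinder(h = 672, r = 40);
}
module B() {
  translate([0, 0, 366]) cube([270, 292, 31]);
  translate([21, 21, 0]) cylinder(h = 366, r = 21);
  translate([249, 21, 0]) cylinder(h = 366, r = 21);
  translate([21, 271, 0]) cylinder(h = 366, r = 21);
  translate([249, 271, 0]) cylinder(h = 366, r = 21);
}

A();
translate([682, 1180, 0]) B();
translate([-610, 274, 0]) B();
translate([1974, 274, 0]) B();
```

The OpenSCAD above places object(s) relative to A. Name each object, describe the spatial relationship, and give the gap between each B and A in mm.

Each stool's nearest face is 340 mm from the table's bounding box.

A is a table. B is a stool. Three stools sit around the table at the +y, −x, +x sides. The gap between each stool and the table is 340 mm.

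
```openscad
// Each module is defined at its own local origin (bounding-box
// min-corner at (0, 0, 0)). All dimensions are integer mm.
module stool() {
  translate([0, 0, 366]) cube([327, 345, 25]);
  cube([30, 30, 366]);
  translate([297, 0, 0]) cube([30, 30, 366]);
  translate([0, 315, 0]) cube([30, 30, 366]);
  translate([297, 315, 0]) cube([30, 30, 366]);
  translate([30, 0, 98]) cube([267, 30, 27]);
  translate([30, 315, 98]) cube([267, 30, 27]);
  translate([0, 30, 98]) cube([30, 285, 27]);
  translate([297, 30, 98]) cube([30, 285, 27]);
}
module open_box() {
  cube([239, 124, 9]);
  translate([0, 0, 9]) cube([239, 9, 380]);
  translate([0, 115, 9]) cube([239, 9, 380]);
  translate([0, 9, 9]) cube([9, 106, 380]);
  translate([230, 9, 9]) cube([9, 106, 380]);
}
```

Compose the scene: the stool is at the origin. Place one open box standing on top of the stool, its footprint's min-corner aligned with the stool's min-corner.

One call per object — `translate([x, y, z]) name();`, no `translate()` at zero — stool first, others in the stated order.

stool();
translate([0, 0, 391]) open_box();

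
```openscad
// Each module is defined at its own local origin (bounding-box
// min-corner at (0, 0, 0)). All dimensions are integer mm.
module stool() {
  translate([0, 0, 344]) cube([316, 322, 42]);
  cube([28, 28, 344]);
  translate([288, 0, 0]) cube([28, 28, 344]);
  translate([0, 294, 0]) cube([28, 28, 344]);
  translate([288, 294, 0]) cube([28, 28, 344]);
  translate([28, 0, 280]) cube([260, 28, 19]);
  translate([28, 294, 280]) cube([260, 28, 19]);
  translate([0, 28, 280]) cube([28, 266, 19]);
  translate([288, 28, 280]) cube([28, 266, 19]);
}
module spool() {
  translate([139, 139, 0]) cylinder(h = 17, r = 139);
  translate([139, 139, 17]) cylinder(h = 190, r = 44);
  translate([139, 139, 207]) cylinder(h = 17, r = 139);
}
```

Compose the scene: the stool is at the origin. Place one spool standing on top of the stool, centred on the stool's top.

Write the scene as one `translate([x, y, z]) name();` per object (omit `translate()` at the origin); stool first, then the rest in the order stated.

stool();
translate([19, 22, 386]) spool();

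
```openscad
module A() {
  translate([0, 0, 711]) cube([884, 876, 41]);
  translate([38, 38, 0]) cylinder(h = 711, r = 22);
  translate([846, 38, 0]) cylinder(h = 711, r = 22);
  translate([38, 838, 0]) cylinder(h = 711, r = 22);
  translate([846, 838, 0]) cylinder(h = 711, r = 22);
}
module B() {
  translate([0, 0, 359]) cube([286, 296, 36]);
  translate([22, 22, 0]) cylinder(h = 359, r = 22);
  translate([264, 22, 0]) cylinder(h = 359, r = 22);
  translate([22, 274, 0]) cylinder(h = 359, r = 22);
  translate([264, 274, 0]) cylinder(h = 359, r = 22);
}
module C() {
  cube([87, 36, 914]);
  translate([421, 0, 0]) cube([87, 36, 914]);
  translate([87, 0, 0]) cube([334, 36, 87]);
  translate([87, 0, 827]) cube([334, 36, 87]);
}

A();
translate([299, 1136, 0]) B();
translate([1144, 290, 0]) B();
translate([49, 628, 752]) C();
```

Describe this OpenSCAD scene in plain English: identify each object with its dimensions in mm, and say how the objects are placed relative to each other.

A is a table with a 884×876 mm rectangular top, 41 mm thick, top surface at z = 752 mm, supported by four round legs of 44 mm diameter, each leg's bounding box inset 16 mm from the nearest pair of top edges, running from the floor.

B is a simple wooden stool: a rectangular seat 286 mm (x) by 296 mm (y), 36 mm thick, top face at z = 395 mm, on four round legs, each 44 mm in diameter. The legs rest on z = 0, each leg's axis is inset half a diameter from the nearest pair of seat edges (so the leg's bounding box is flush with the corner).

C is a picture frame with a 334×740 mm rectangular opening (x by z) and a uniform 87 mm border on every side. Frame depth is 36 mm along y. It is built from two vertical stiles running the full outside height and two horizontal rails spanning the gap between the stiles.

Two stools sit around the table at the +y, +x sides. The picture frame is on top of the table.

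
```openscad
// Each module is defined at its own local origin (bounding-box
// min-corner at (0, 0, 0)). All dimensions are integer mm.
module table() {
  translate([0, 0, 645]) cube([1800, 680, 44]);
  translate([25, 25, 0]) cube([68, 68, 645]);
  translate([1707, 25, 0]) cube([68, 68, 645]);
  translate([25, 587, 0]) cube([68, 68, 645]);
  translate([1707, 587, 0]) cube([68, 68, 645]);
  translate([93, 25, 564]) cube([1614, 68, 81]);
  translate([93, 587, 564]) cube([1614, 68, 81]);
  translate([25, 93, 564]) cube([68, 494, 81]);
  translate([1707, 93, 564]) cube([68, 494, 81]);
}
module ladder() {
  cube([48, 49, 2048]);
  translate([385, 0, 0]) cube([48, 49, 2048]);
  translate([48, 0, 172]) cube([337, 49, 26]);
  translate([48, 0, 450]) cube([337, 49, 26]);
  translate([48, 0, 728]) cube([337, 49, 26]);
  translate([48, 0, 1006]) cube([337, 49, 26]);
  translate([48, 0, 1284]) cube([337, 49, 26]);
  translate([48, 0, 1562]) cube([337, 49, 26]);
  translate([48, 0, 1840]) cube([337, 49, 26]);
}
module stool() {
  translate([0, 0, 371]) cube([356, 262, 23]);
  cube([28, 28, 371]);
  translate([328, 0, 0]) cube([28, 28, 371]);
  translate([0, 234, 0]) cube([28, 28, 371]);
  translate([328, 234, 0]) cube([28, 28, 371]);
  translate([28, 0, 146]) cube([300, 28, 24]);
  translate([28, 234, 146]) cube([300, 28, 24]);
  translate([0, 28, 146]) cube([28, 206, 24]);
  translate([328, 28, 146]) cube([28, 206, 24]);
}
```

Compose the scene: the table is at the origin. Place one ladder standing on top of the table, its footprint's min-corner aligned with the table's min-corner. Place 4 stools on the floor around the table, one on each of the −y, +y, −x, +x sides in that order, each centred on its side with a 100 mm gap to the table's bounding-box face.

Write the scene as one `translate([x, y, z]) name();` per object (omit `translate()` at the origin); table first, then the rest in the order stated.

table();
translate([0, 0, 689]) ladder();
translate([722, -362, 0]) stool();
translate([722, 780, 0]) stool();
translate([-456, 209, 0]) stool();
translate([1900, 209, 0]) stool();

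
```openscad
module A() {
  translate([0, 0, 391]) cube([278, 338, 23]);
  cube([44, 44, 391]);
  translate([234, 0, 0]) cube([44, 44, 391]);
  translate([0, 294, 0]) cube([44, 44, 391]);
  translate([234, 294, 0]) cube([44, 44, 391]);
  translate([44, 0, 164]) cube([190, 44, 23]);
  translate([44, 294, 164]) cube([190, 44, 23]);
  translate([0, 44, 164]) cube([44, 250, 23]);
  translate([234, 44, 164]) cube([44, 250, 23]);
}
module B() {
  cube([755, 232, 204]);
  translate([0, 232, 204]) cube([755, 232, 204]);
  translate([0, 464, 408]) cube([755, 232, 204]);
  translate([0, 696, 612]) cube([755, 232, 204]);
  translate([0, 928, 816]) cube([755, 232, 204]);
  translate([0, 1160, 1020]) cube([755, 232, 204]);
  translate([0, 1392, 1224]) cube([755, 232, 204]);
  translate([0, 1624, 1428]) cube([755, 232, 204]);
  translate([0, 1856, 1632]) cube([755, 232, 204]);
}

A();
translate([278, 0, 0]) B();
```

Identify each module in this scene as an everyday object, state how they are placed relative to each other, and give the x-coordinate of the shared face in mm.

A is a stool. B is a staircase. The staircase is against the stool's +x side, with their −y faces flush. The x-coordinate of the shared face is 278 mm.

The stool's +x face and the staircase's −x face are both at x = 278 mm.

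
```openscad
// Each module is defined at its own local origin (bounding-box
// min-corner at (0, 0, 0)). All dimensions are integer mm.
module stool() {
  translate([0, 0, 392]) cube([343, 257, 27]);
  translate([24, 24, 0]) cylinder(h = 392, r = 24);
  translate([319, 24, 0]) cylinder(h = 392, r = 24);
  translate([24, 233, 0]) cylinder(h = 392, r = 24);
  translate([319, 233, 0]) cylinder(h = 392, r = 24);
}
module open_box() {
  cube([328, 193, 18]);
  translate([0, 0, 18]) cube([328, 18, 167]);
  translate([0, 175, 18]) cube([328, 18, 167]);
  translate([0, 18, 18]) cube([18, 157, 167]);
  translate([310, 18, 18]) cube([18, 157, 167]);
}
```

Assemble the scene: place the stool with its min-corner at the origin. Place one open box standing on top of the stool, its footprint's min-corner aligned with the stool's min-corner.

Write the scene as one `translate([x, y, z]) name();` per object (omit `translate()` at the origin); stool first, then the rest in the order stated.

stool();
translate([0, 0, 419]) open_box();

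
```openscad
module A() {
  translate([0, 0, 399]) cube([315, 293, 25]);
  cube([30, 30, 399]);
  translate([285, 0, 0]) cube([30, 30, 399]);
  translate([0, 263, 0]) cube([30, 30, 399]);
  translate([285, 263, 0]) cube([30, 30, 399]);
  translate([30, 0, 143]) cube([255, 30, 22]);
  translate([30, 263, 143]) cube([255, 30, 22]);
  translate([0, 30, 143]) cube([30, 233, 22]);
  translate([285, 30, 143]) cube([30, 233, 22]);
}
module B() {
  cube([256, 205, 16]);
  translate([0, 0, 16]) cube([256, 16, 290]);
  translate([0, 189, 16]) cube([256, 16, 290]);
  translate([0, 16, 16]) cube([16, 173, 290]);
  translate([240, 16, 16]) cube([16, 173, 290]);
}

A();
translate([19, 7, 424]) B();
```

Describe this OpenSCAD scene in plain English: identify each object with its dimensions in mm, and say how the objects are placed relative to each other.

A is a four-legged stool. The seat is a 315×293×25 mm slab whose top surface is at z = 424 mm; four square legs, each 30×30 mm in cross-section, run from the floor (z = 0) to the underside of the seat, each flush with a corner of the seat. Four stretchers, 30 mm wide and 22 mm tall, connect adjacent legs with their undersides at z = 143 mm, each running between the inner faces of the legs it joins and aligned with the legs' outer faces on the other axis.

B is an open storage box with external size 256×205×306 mm and wall thickness 16 mm (the base is also 16 mm thick). The base covers the whole footprint; the four walls stand on the base, with the y-facing walls full-width and the x-facing walls fitting between their inner faces.

The open box is on top of the stool.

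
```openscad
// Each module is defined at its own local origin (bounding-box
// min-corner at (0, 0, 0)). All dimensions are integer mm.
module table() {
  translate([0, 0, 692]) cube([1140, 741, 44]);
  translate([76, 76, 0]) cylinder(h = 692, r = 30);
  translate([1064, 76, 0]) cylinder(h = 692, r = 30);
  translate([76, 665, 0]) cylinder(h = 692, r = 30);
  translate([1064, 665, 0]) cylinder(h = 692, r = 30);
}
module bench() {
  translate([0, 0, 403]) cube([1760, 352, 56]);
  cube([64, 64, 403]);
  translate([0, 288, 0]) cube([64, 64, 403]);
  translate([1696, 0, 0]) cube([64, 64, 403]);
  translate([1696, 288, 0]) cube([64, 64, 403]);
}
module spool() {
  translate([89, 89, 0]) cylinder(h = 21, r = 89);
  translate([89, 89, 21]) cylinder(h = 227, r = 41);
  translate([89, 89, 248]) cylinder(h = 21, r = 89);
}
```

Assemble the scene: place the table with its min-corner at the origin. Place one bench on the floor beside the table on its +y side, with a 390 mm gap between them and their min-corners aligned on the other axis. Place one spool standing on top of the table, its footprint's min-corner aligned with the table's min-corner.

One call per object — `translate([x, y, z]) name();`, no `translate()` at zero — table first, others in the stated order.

table();
translate([0, 1131, 0]) bench();
translate([0, 0, 736]) spool();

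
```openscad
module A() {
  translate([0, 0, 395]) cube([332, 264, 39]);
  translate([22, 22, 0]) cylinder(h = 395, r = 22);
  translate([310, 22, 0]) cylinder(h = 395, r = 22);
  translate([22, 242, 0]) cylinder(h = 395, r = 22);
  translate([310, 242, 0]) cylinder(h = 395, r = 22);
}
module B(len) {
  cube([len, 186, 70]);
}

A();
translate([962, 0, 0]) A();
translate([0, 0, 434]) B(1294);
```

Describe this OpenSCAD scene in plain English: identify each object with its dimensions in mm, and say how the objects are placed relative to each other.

A is a four-legged stool. The seat is a 332×264×39 mm slab whose top surface is at z = 434 mm; four round legs, each 44 mm in diameter, run from the floor (z = 0) to the underside of the seat, each leg's axis is inset half a diameter from the nearest pair of seat edges (so the leg's bounding box is flush with the corner).

B is a rectangular beam 1294 mm long (x), 186 mm deep (y), 70 mm thick (z).

The beam spans the tops of two stools placed 630 mm apart, resting at z = 434 mm.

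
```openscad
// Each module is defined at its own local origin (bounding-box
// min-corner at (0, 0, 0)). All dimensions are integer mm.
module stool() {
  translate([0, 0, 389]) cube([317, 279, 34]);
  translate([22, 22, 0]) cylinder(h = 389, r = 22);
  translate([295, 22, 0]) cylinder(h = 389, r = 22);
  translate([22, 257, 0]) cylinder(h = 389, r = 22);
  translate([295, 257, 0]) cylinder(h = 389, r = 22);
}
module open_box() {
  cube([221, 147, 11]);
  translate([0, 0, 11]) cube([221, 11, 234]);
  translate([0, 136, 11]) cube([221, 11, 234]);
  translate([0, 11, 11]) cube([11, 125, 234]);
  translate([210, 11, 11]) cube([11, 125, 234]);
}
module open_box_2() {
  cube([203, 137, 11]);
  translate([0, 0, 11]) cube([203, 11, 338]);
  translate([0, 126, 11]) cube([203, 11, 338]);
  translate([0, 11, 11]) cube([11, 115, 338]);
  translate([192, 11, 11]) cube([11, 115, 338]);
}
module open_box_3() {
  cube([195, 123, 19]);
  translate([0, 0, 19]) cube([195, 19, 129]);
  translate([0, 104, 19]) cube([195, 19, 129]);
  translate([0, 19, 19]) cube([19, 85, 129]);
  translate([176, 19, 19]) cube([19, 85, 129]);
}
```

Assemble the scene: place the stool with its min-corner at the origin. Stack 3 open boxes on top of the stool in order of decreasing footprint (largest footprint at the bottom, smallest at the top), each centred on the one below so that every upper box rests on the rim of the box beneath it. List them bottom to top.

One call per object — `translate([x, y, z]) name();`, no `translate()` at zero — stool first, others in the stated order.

stool();
translate([48, 66, 423]) open_box();
translate([57, 71, 668]) open_box_2();
translate([61, 78, 1017]) open_box_3();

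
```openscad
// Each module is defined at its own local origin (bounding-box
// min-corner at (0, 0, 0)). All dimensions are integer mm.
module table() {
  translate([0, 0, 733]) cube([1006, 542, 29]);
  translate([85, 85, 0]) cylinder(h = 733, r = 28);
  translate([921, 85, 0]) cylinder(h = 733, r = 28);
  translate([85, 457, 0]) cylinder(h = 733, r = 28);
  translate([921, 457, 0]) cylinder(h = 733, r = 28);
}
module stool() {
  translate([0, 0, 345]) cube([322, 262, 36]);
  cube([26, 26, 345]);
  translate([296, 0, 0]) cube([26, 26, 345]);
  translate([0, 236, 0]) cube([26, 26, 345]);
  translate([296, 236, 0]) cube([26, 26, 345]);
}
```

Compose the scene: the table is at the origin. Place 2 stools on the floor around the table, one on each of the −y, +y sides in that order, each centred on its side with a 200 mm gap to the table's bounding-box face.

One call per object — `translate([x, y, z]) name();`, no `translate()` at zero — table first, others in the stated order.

table();
translate([342, -462, 0]) stool();
translate([342, 742, 0]) stool();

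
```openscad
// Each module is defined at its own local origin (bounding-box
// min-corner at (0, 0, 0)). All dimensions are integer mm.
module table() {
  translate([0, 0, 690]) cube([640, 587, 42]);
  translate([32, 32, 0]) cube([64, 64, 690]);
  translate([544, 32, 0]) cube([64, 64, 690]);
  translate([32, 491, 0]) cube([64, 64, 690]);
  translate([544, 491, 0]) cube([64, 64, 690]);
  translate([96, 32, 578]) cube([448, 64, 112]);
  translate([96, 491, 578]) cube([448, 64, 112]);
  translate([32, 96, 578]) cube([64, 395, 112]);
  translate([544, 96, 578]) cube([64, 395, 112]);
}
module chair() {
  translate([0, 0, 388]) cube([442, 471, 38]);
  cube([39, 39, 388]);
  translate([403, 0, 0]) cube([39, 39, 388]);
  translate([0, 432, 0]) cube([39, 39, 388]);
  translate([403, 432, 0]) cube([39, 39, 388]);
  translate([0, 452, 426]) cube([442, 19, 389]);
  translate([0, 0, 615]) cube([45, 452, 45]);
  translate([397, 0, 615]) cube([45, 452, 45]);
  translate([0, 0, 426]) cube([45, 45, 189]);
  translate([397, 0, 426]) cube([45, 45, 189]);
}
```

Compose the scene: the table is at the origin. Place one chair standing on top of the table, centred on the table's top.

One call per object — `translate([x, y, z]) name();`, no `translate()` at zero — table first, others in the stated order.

table();
translate([99, 58, 732]) chair();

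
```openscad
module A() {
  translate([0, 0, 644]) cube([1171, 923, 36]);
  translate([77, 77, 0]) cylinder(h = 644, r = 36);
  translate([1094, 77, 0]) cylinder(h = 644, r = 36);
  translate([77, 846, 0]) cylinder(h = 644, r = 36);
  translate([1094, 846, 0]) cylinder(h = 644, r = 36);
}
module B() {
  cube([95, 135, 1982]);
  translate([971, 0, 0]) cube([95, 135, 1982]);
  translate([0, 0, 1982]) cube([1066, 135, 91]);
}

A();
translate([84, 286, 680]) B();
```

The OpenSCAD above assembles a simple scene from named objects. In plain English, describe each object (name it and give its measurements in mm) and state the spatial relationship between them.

A is a rectangular dining table. The top is 1171×923×36 mm with its upper surface at z = 680 mm. It stands on four round legs of 72 mm diameter, each leg's bounding box inset 41 mm from the nearest pair of top edges, running from the floor to the underside of the top.

B is a rectangular door frame: two vertical jambs of 95×135 mm section, 1982 mm tall, with a clear opening 876 mm wide between their inner faces. A header 91 mm tall and 135 mm deep lies on top of the jambs and spans the full outside width.

The door frame is on top of the table.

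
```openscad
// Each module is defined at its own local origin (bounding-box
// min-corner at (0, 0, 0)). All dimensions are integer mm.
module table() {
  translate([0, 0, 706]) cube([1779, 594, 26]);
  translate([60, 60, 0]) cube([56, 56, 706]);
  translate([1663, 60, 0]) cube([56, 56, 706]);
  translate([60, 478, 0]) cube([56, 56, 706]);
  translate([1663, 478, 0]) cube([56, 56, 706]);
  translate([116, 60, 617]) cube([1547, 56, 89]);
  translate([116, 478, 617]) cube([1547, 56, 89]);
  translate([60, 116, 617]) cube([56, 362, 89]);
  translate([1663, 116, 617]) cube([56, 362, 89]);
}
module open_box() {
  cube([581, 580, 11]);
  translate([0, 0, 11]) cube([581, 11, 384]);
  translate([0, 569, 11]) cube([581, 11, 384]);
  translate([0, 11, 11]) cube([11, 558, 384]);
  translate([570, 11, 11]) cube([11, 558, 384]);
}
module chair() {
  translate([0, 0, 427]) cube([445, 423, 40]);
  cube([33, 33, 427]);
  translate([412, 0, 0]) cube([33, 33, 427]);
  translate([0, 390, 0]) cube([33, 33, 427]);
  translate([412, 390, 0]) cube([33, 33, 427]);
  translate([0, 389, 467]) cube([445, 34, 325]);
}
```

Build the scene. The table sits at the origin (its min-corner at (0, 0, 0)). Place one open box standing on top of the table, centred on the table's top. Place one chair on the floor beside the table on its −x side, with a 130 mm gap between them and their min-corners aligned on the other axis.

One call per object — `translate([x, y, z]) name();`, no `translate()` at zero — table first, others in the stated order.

table();
translate([599, 7, 732]) open_box();
translate([-575, 0, 0]) chair();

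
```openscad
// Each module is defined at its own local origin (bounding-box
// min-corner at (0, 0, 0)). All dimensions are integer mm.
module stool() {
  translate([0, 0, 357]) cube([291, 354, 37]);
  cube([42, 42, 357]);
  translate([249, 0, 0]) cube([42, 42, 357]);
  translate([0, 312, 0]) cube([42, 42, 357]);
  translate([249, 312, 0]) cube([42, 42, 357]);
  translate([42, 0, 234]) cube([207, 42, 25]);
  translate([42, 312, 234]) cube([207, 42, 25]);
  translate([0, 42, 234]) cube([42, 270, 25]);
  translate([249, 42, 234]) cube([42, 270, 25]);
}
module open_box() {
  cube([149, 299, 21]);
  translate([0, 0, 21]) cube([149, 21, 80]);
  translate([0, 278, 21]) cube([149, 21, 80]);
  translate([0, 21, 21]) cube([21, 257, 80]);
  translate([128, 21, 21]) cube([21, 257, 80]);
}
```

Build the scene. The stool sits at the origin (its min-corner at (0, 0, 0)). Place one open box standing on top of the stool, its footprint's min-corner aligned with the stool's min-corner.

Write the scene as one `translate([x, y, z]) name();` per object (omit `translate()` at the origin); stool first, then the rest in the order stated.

stool();
translate([0, 0, 394]) open_box();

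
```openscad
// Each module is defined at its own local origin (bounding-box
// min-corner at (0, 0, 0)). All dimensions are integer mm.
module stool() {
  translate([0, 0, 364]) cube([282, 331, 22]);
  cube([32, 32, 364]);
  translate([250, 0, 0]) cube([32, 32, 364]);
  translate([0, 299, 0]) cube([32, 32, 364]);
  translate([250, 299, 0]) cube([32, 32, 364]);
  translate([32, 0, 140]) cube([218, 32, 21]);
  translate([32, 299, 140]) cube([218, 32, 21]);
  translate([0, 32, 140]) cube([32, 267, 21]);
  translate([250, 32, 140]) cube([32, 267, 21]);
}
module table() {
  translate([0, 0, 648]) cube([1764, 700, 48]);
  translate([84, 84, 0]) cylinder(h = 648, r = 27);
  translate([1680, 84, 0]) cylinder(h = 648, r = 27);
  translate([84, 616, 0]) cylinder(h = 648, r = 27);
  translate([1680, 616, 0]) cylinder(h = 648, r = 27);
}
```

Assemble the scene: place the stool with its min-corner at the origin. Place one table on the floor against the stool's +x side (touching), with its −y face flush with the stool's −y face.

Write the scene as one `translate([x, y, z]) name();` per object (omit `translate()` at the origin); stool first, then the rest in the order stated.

stool();
translate([282, 0, 0]) table();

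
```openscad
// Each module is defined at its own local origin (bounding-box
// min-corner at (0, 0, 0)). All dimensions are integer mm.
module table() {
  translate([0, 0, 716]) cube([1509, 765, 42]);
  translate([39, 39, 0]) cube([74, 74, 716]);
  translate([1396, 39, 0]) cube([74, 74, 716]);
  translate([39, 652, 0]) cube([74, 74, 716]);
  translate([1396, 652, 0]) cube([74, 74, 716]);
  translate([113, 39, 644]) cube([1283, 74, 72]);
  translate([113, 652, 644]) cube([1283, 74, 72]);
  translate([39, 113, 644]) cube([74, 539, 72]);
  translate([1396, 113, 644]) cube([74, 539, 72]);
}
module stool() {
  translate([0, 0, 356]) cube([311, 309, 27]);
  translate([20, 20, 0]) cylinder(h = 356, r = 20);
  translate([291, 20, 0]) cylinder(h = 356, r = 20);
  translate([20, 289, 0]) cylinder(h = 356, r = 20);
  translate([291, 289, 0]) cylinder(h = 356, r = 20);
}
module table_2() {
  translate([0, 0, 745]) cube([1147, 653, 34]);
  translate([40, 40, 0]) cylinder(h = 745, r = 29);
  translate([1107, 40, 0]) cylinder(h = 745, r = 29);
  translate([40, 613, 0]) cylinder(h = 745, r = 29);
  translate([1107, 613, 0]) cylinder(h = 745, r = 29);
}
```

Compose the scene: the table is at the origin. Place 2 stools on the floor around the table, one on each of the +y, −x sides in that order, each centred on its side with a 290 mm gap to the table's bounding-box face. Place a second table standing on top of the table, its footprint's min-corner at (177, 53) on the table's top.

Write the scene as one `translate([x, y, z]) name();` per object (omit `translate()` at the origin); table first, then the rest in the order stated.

table();
translate([599, 1055, 0]) stool();
translate([-601, 228, 0]) stool();
translate([177, 53, 758]) table_2();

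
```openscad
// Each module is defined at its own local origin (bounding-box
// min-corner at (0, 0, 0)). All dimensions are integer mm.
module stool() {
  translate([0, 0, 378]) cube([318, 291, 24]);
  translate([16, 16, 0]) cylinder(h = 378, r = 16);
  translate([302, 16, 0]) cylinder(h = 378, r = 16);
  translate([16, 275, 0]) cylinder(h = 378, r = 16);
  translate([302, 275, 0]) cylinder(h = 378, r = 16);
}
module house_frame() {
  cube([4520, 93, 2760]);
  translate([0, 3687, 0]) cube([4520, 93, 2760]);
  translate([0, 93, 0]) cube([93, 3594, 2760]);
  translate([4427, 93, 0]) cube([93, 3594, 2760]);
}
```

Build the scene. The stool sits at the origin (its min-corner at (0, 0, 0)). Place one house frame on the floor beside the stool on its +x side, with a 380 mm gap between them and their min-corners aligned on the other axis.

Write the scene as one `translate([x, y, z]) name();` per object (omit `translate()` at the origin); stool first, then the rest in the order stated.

stool();
translate([698, 0, 0]) house_frame();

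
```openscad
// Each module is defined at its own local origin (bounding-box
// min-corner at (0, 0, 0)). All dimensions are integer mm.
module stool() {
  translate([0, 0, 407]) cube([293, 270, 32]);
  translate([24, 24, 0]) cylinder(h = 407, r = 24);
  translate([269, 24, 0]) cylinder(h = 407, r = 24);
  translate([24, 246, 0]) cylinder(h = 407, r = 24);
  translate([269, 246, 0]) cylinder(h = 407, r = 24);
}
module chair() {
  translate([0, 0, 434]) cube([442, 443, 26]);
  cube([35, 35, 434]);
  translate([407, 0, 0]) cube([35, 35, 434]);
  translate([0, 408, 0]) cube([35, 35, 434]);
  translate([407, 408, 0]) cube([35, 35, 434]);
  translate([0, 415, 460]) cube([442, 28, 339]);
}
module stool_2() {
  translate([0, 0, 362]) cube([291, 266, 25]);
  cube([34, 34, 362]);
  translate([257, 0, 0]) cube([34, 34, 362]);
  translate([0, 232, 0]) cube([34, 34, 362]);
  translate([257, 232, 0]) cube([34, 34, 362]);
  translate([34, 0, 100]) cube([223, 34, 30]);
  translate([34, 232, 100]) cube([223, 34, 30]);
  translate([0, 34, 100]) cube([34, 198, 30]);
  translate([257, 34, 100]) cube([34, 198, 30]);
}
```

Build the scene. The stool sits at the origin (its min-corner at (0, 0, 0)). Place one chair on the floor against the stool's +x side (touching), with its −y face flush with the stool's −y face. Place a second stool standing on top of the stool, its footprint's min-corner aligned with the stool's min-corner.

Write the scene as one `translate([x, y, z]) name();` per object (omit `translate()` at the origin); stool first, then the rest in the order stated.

stool();
translate([293, 0, 0]) chair();
translate([0, 0, 439]) stool_2();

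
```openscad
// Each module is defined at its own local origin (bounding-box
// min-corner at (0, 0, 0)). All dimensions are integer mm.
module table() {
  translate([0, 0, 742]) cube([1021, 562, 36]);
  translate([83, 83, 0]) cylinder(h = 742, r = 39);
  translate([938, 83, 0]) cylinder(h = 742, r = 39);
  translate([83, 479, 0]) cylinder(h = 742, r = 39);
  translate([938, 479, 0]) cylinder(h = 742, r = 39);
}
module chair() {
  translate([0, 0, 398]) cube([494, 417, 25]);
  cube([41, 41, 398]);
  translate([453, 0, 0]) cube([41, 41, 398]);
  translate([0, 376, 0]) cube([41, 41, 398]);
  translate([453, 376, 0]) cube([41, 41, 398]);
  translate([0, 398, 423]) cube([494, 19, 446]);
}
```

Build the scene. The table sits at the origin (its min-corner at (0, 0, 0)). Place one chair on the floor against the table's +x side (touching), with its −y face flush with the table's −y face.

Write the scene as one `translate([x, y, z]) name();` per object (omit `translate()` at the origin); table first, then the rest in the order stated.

table();
translate([1021, 0, 0]) chair();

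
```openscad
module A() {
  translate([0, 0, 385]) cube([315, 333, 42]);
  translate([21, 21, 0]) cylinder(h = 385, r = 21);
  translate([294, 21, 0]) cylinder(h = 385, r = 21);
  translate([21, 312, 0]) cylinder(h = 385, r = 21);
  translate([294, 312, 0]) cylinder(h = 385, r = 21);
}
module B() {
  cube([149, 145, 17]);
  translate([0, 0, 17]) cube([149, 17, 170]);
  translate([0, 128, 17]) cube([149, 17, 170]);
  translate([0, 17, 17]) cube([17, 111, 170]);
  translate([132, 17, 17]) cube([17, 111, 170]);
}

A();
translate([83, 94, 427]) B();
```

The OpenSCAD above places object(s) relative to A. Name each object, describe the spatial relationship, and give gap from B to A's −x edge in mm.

A is a stool. B is an open box. The open box is on top of the stool, centred. The gap from the open box to the stool's −x edge is 83 mm.

The open box's min-x is at 83; the stool's min-x is 0; gap = 83 mm.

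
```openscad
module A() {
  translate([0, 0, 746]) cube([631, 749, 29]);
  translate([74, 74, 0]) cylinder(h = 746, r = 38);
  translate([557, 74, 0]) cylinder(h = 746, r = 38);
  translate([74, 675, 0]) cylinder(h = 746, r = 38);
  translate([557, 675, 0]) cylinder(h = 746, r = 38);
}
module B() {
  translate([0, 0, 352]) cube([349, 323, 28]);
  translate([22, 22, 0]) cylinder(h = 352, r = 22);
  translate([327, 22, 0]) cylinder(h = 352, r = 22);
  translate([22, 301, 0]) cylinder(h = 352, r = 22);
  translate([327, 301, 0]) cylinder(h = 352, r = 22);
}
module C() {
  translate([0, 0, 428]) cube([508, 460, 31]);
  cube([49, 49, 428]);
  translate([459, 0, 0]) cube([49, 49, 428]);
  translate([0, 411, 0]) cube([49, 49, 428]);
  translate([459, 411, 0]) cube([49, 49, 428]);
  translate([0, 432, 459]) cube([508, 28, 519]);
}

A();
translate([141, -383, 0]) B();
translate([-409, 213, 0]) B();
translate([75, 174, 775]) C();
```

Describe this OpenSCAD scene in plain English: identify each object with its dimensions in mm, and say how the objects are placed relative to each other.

A is a rectangular dining table. The top is 631×749×29 mm with its upper surface at z = 775 mm. It stands on four round legs of 76 mm diameter, each leg's bounding box inset 36 mm from the nearest pair of top edges, running from the floor to the underside of the top.

B is a four-legged stool. The seat is 349×323 mm, 28 mm thick, top at z = 380 mm. It stands on four round legs, each 44 mm in diameter, from z = 0 to the seat underside, each leg's axis is inset half a diameter from the nearest pair of seat edges (so the leg's bounding box is flush with the corner).

C is a chair. The seat is a 508×460×31 mm slab with its top at z = 459 mm, on four 49×49 mm corner legs (flush with the seat edges, standing on z = 0). A flat backrest 28 mm thick, 519 mm tall, spans the full seat width and rises from the seat top along its +y edge, rear face flush with the rear of the seat.

Two stools sit around the table at the −y, −x sides. The chair is on top of the table.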